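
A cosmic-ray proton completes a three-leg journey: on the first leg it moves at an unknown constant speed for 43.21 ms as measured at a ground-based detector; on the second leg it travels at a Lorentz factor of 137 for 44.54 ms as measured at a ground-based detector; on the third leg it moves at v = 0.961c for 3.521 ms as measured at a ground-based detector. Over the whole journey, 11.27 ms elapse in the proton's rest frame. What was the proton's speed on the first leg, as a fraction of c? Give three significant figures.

Leg 1: speed unknown; τ_1 = 43.21/γ_1.
Leg 2: γ = 137; τ_2 = 44.54/137.0 = 0.3251 ms.
Leg 3: γ = 1/√(1 − 0.961²) = 1/√0.07648 = 3.616; τ_3 = 3.521/3.616 = 0.9737 ms.
Total proper time: τ_1 + 0.3251 + 0.9737 = 11.27, so τ_1 = 11.27 − 1.299 = 9.971 ms.
γ_1 = 43.21/9.971 = 4.333; β = √(1 − 1/γ²) = √0.9467.

β = 0.973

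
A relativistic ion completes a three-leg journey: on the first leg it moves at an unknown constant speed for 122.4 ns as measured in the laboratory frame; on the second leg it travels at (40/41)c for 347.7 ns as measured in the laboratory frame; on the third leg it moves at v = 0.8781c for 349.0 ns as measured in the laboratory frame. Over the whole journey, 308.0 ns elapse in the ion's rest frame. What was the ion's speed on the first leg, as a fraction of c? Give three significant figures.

Leg 1: speed unknown; τ_1 = 122.4/γ_1.
Leg 2: γ = 1/√(1 − (40/41)²) = 41/9 ≈ 4.556; τ_2 = 347.7/4.556 = 76.32 ns.
Leg 3: γ = 1/√(1 − 0.8781²) = 1/√0.2289 = 2.090; τ_3 = 349.0/2.090 = 167.0 ns.
Total proper time: τ_1 + 76.32 + 167.0 = 308.0, so τ_1 = 308.0 − 243.3 = 64.69 ns.
γ_1 = 122.4/64.69 = 1.892; β = √(1 − 1/γ²) = √0.7207.

β = 0.849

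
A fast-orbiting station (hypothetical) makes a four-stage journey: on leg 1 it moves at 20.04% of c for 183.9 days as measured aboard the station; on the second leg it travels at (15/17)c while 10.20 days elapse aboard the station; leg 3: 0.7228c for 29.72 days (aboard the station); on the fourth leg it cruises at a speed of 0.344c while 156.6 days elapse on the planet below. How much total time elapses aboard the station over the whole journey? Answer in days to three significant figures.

Leg 1: 183.9 days is already measured aboard the station.
Leg 2: 10.20 days is already measured aboard the station.
Leg 3: 29.72 days is already measured aboard the station.
Leg 4: γ = 1/√(1 − 0.344²) = 1/√0.8817 = 1.065; τ_4 = 156.6/1.065 = 147.0 days.
Total: 183.9 + 10.20 + 29.72 + 147.0 days.

τ = 371 days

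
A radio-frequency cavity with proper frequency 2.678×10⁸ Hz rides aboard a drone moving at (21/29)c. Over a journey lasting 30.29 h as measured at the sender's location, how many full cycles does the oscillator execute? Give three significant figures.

γ = 1/√(1 − (21/29)²) = 29/20 = 1.450
The oscillator's own cycle count is N = f × τ where τ is the proper time aboard the drone. τ = Δt/γ = 30.29/1.450 = 20.89 h = 7.520×10⁴ s.
N = 2.678×10⁸ × 7.520×10⁴ = 2.014×10¹³.

N = 2.01×10¹³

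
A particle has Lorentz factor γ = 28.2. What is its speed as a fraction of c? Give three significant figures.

β = √(1 − 1/γ²) = √(1 − 1/28.2²) = √(1 − 0.001257) = √0.9987

β = 0.999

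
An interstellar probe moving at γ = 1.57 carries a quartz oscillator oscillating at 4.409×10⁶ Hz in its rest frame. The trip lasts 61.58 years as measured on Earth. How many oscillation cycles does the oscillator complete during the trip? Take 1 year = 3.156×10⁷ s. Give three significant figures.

γ = 1.57
The oscillator's own cycle count is N = f × τ where τ is the proper time aboard the probe. τ = Δt/γ = 61.58/1.570 = 39.22 years = 1.238×10⁹ s.
N = 4.409×10⁶ × 1.238×10⁹ = 5.458×10¹⁵.

N = 5.46×10¹⁵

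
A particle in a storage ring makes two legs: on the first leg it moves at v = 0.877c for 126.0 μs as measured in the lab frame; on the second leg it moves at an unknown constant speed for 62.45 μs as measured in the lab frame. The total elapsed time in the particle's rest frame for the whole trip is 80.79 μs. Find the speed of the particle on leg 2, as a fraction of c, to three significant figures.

Leg 1: γ = 1/√(1 − 0.877²) = 1/√0.2309 = 2.081; τ_1 = 126.0/2.081 = 60.54 μs.
Leg 2: speed unknown; τ_2 = 62.45/γ_2.
Total proper time: 60.54 + τ_2 = 80.79, so τ_2 = 80.79 − 60.54 = 20.25 μs.
γ_2 = 62.45/20.25 = 3.084; β = √(1 − 1/γ²) = √0.8949.

β = 0.946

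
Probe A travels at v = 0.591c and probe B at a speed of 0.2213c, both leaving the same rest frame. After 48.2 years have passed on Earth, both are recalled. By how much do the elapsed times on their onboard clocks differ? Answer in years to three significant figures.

A: γ = 1/√(1 − 0.591²) = 1/√0.6507 = 1.240; τ_A = 48.2/1.240 = 38.88 years.
B: γ = 1/√(1 − 0.2213²) = 1/√0.9510 = 1.025; τ_B = 48.2/1.025 = 47.00 years.

|τ_A − τ_B| = 8.12 years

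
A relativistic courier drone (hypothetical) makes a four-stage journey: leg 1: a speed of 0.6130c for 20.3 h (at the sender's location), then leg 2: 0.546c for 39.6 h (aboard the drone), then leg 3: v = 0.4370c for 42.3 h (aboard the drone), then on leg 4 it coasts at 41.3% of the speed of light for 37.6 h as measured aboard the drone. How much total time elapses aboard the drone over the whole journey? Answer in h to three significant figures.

Leg 1: γ = 1/√(1 − 0.6130²) = 1/√0.6242 = 1.266; τ_1 = 20.3/1.266 = 16.04 h.
Leg 2: 39.6 h is already measured aboard the drone.
Leg 3: 42.3 h is already measured aboard the drone.
Leg 4: 37.6 h is already measured aboard the drone.
Total: 16.04 + 39.60 + 42.30 + 37.60 h.

τ = 136 h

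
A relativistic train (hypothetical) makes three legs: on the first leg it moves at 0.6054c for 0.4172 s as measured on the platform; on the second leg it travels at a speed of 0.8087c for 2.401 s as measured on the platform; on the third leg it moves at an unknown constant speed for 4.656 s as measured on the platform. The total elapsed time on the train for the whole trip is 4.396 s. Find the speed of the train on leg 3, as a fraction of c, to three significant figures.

β = 0.822

Leg 1: γ = 1/√(1 − 0.6054²) = 1/√0.6335 = 1.256; τ_1 = 0.4172/1.256 = 0.3321 s.
Leg 2: γ = 1/√(1 − 0.8087²) = 1/√0.3460 = 1.700; τ_2 = 2.401/1.700 = 1.412 s.
Leg 3: speed unknown; τ_3 = 4.656/γ_3.
Total proper time: 0.3321 + 1.412 + τ_3 = 4.396, so τ_3 = 4.396 − 1.744 = 2.652 s.
γ_3 = 4.656/2.652 = 1.756; β = √(1 − 1/γ²) = √0.6757.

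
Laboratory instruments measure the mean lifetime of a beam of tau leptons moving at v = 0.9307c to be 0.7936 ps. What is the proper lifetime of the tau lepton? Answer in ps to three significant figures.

τ₀ = 0.290 ps

γ = 1/√(1 − 0.9307²) = 1/√0.1338 = 2.734
The lab-frame lifetime is the dilated interval; the proper lifetime is τ₀ = Δt/γ = 0.7936/2.734 ps.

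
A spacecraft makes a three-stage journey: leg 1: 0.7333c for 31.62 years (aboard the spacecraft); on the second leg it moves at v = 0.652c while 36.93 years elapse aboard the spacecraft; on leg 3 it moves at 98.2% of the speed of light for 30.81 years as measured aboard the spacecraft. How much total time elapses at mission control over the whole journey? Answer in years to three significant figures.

Δt = 258 years

Leg 1: γ = 1/√(1 − 0.7333²) = 1/√0.4623 = 1.471; Δt_1 = 1.471 × 31.62 = 46.51 years.
Leg 2: γ = 1/√(1 − 0.652²) = 1/√0.5749 = 1.319; Δt_2 = 1.319 × 36.93 = 48.71 years.
Leg 3: β = 0.982; γ = 1/√(1 − 0.982²) = 1/√0.03568 = 5.294; Δt_3 = 5.294 × 30.81 = 163.1 years.
Total: 46.51 + 48.71 + 163.1 years.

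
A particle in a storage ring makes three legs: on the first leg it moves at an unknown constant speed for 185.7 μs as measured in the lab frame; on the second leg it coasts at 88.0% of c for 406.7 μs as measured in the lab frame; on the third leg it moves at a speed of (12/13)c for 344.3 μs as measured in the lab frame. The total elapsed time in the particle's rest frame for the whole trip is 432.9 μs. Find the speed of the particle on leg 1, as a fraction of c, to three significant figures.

β = 0.816

Leg 1: speed unknown; τ_1 = 185.7/γ_1.
Leg 2: β = 0.880; γ = 1/√(1 − 0.880²) = 1/√0.2256 = 2.105; τ_2 = 406.7/2.105 = 193.2 μs.
Leg 3: γ = 1/√(1 − (12/13)²) = 13/5 = 2.600; τ_3 = 344.3/2.600 = 132.4 μs.
Total proper time: τ_1 + 193.2 + 132.4 = 432.9, so τ_1 = 432.9 − 325.6 = 107.3 μs.
γ_1 = 185.7/107.3 = 1.731; β = √(1 − 1/γ²) = √0.6661.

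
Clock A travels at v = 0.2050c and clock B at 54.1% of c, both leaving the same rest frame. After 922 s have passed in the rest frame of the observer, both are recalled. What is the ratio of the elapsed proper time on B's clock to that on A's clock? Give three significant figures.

τ_B/τ_A = 0.859

A: γ = 1/√(1 − 0.2050²) = 1/√0.9580 = 1.022. B: β = 0.541; γ = 1/√(1 − 0.541²) = 1/√0.7073 = 1.189.
τ_A/τ_B = γ_B/γ_A = 1.189/1.022 = 1.164, so τ_B/τ_A = 0.8593.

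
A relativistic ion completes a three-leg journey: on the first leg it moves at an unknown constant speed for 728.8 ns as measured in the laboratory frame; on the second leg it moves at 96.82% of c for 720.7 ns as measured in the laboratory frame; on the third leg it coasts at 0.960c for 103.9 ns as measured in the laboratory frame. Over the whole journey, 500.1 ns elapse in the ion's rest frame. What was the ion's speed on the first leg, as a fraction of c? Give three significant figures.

β = 0.917

Leg 1: speed unknown; τ_1 = 728.8/γ_1.
Leg 2: β = 0.9682; γ = 1/√(1 − 0.9682²) = 1/√0.06259 = 3.997; τ_2 = 720.7/3.997 = 180.3 ns.
Leg 3: γ = 1/√(1 − 0.960²) = 25/7 ≈ 3.571; τ_3 = 103.9/3.571 = 29.09 ns.
Total proper time: τ_1 + 180.3 + 29.09 = 500.1, so τ_1 = 500.1 − 209.4 = 290.7 ns.
γ_1 = 728.8/290.7 = 2.507; β = √(1 − 1/γ²) = √0.8409.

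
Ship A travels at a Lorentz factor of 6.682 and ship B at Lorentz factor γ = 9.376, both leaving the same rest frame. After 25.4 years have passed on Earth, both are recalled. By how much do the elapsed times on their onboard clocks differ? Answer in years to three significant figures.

|τ_A − τ_B| = 1.09 years

A: γ = 6.682; τ_A = 25.4/6.682 = 3.801 years.
B: γ = 9.376; τ_B = 25.4/9.376 = 2.709 years.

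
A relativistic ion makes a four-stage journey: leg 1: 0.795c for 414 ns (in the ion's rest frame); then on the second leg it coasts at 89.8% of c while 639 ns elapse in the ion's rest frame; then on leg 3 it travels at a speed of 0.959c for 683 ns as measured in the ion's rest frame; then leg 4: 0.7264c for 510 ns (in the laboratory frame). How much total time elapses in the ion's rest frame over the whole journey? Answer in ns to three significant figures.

τ = 2090 ns

Leg 1: 414 ns is already measured in the ion's rest frame.
Leg 2: 639 ns is already measured in the ion's rest frame.
Leg 3: 683 ns is already measured in the ion's rest frame.
Leg 4: γ = 1/√(1 − 0.7264²) = 1/√0.4723 = 1.455; τ_4 = 510/1.455 = 350.5 ns.
Total: 414.0 + 639.0 + 683.0 + 350.5 ns.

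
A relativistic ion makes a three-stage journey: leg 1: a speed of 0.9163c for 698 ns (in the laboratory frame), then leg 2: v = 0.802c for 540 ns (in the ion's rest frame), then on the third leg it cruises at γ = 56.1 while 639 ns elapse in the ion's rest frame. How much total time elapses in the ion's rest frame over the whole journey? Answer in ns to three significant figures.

τ = 1460 ns

Leg 1: γ = 1/√(1 − 0.9163²) = 1/√0.1604 = 2.497; τ_1 = 698/2.497 = 279.5 ns.
Leg 2: 540 ns is already measured in the ion's rest frame.
Leg 3: 639 ns is already measured in the ion's rest frame.
Total: 279.5 + 540.0 + 639.0 ns.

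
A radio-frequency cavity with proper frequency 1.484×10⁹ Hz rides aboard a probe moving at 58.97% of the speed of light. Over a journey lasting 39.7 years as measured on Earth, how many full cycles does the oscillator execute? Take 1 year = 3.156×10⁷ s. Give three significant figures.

N = 1.50×10¹⁸

β = 0.5897; γ = 1/√(1 − 0.5897²) = 1/√0.6523 = 1.238
The oscillator's own cycle count is N = f × τ where τ is the proper time aboard the probe. τ = Δt/γ = 39.7/1.238 = 32.06 years = 1.012×10⁹ s.
N = 1.484×10⁹ × 1.012×10⁹ = 1.502×10¹⁸.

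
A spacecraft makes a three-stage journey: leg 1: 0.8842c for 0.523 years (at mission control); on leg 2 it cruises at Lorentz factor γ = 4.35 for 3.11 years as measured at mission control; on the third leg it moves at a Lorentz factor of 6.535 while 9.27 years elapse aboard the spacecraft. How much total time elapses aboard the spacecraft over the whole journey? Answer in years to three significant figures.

Leg 1: γ = 1/√(1 − 0.8842²) = 1/√0.2182 = 2.141; τ_1 = 0.523/2.141 = 0.2443 years.
Leg 2: γ = 4.35; τ_2 = 3.11/4.350 = 0.7149 years.
Leg 3: 9.27 years is already measured aboard the spacecraft.
Total: 0.2443 + 0.7149 + 9.270 years.

τ = 10.2 years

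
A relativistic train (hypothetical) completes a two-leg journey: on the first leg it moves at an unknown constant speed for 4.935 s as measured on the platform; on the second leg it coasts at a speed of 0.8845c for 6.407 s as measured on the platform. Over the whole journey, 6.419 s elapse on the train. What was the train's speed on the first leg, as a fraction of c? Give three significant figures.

Leg 1: speed unknown; τ_1 = 4.935/γ_1.
Leg 2: γ = 1/√(1 − 0.8845²) = 1/√0.2177 = 2.143; τ_2 = 6.407/2.143 = 2.989 s.
Total proper time: τ_1 + 2.989 = 6.419, so τ_1 = 6.419 − 2.989 = 3.430 s.
γ_1 = 4.935/3.430 = 1.439; β = √(1 − 1/γ²) = √0.5170.

β = 0.719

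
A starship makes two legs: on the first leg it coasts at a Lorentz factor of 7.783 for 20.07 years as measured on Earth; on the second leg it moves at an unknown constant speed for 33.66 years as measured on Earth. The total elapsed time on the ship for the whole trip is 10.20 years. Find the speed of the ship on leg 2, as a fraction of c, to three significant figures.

β = 0.974

Leg 1: γ = 7.783; τ_1 = 20.07/7.783 = 2.579 years.
Leg 2: speed unknown; τ_2 = 33.66/γ_2.
Total proper time: 2.579 + τ_2 = 10.20, so τ_2 = 10.20 − 2.579 = 7.621 years.
γ_2 = 33.66/7.621 = 4.417; β = √(1 − 1/γ²) = √0.9487.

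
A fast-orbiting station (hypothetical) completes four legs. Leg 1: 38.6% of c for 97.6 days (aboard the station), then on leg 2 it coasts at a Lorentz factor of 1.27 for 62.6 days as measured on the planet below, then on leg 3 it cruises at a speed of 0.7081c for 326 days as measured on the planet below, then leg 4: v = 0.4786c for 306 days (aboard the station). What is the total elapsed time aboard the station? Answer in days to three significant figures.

Leg 1: 97.6 days is already measured aboard the station.
Leg 2: γ = 1.27; τ_2 = 62.6/1.270 = 49.29 days.
Leg 3: γ = 1/√(1 − 0.7081²) = 1/√0.4986 = 1.416; τ_3 = 326/1.416 = 230.2 days.
Leg 4: 306 days is already measured aboard the station.
Total: 97.60 + 49.29 + 230.2 + 306.0 days.

τ = 683 days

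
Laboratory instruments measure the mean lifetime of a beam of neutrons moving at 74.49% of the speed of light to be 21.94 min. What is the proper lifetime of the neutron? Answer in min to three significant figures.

β = 0.7449; γ = 1/√(1 − 0.7449²) = 1/√0.4451 = 1.499
The lab-frame lifetime is the dilated interval; the proper lifetime is τ₀ = Δt/γ = 21.94/1.499 min.

τ₀ = 14.6 min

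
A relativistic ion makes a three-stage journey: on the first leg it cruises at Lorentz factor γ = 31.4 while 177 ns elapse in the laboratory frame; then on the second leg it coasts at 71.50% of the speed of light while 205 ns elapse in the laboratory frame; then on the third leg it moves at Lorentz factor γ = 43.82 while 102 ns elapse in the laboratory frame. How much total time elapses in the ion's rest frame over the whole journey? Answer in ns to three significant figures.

Leg 1: γ = 31.4; τ_1 = 177/31.40 = 5.637 ns.
Leg 2: β = 0.7150; γ = 1/√(1 − 0.7150²) = 1/√0.4888 = 1.430; τ_2 = 205/1.430 = 143.3 ns.
Leg 3: γ = 43.82; τ_3 = 102/43.82 = 2.328 ns.
Total: 5.637 + 143.3 + 2.328 ns.

τ = 151 ns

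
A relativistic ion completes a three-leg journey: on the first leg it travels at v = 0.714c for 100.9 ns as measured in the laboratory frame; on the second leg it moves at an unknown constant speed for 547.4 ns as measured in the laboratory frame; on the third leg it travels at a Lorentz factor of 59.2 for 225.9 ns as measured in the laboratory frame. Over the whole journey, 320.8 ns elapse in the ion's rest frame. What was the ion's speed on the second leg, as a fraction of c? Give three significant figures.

Leg 1: γ = 1/√(1 − 0.714²) = 1/√0.4902 = 1.428; τ_1 = 100.9/1.428 = 70.64 ns.
Leg 2: speed unknown; τ_2 = 547.4/γ_2.
Leg 3: γ = 59.2; τ_3 = 225.9/59.20 = 3.816 ns.
Total proper time: 70.64 + τ_2 + 3.816 = 320.8, so τ_2 = 320.8 − 74.46 = 246.3 ns.
γ_2 = 547.4/246.3 = 2.222; β = √(1 − 1/γ²) = √0.7975.

β = 0.893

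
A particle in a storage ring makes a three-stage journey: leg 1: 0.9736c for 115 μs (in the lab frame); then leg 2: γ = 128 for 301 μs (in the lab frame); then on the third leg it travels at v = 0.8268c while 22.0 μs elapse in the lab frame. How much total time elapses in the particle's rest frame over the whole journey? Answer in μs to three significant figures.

Leg 1: γ = 1/√(1 − 0.9736²) = 1/√0.05210 = 4.381; τ_1 = 115/4.381 = 26.25 μs.
Leg 2: γ = 128; τ_2 = 301/128.0 = 2.352 μs.
Leg 3: γ = 1/√(1 − 0.8268²) = 1/√0.3164 = 1.778; τ_3 = 22.0/1.778 = 12.37 μs.
Total: 26.25 + 2.352 + 12.37 μs.

τ = 41.0 μs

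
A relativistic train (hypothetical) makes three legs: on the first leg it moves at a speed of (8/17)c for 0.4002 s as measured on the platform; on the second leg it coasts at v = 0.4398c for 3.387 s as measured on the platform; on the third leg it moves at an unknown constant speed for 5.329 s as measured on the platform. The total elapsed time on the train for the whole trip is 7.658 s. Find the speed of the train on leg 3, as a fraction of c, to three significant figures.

β = 0.600

Leg 1: γ = 1/√(1 − (8/17)²) = 17/15 ≈ 1.133; τ_1 = 0.4002/1.133 = 0.3531 s.
Leg 2: γ = 1/√(1 − 0.4398²) = 1/√0.8066 = 1.113; τ_2 = 3.387/1.113 = 3.042 s.
Leg 3: speed unknown; τ_3 = 5.329/γ_3.
Total proper time: 0.3531 + 3.042 + τ_3 = 7.658, so τ_3 = 7.658 − 3.395 = 4.263 s.
γ_3 = 5.329/4.263 = 1.250; β = √(1 − 1/γ²) = √0.3601.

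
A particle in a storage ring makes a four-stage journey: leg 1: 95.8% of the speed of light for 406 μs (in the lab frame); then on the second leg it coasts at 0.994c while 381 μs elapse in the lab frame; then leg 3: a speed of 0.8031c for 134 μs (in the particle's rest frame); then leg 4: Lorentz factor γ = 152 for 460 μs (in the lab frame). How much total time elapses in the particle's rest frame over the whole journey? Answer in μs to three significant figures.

Leg 1: β = 0.958; γ = 1/√(1 − 0.958²) = 1/√0.08224 = 3.487; τ_1 = 406/3.487 = 116.4 μs.
Leg 2: γ = 1/√(1 − 0.994²) = 1/√0.01196 = 9.142; τ_2 = 381/9.142 = 41.67 μs.
Leg 3: 134 μs is already measured in the particle's rest frame.
Leg 4: γ = 152; τ_4 = 460/152.0 = 3.026 μs.
Total: 116.4 + 41.67 + 134.0 + 3.026 μs.

τ = 295 μs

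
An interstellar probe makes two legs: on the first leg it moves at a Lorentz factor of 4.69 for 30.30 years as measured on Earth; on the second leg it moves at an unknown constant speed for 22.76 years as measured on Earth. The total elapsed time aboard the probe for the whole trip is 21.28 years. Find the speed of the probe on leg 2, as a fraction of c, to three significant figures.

Leg 1: γ = 4.69; τ_1 = 30.30/4.690 = 6.461 years.
Leg 2: speed unknown; τ_2 = 22.76/γ_2.
Total proper time: 6.461 + τ_2 = 21.28, so τ_2 = 21.28 − 6.461 = 14.82 years.
γ_2 = 22.76/14.82 = 1.536; β = √(1 − 1/γ²) = √0.5760.

β = 0.759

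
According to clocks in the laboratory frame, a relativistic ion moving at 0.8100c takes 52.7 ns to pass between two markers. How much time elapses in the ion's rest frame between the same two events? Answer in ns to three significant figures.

γ = 1/√(1 − 0.8100²) = 1/√0.3439 = 1.705
The interval measured in the laboratory frame is the dilated one; the clock in the ion's rest frame measures the proper time τ = Δt/γ = 52.7/1.705 ns.

τ = 30.9 ns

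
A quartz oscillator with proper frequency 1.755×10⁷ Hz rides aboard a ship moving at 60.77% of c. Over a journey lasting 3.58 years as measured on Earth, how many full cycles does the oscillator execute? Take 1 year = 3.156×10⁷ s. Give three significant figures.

β = 0.6077; γ = 1/√(1 − 0.6077²) = 1/√0.6307 = 1.259
The oscillator's own cycle count is N = f × τ where τ is the proper time on the ship. τ = Δt/γ = 3.58/1.259 = 2.843 years = 8.973×10⁷ s.
N = 1.755×10⁷ × 8.973×10⁷ = 1.575×10¹⁵.

N = 1.57×10¹⁵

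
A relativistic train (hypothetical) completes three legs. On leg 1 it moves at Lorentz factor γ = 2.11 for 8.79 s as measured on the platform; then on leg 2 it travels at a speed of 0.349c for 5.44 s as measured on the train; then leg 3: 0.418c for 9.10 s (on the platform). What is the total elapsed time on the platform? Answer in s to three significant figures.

Leg 1: 8.79 s is already measured on the platform.
Leg 2: γ = 1/√(1 − 0.349²) = 1/√0.8782 = 1.067; Δt_2 = 1.067 × 5.44 = 5.805 s.
Leg 3: 9.10 s is already measured on the platform.
Total: 8.790 + 5.805 + 9.100 s.

Δt = 23.7 s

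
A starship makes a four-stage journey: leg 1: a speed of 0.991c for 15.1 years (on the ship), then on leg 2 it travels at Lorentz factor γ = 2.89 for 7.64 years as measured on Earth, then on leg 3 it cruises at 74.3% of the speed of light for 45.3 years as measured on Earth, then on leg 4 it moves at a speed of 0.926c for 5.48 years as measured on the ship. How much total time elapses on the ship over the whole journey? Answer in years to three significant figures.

τ = 53.5 years

Leg 1: 15.1 years is already measured on the ship.
Leg 2: γ = 2.89; τ_2 = 7.64/2.890 = 2.644 years.
Leg 3: β = 0.743; γ = 1/√(1 − 0.743²) = 1/√0.4480 = 1.494; τ_3 = 45.3/1.494 = 30.32 years.
Leg 4: 5.48 years is already measured on the ship.
Total: 15.10 + 2.644 + 30.32 + 5.480 years.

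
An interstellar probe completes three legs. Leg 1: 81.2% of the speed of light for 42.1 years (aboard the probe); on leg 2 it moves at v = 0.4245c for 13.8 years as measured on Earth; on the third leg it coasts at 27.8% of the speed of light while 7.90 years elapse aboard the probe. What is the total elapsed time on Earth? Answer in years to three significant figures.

Δt = 94.2 years

Leg 1: β = 0.812; γ = 1/√(1 − 0.812²) = 1/√0.3407 = 1.713; Δt_1 = 1.713 × 42.1 = 72.13 years.
Leg 2: 13.8 years is already measured on Earth.
Leg 3: β = 0.278; γ = 1/√(1 − 0.278²) = 1/√0.9227 = 1.041; Δt_3 = 1.041 × 7.90 = 8.224 years.
Total: 72.13 + 13.80 + 8.224 years.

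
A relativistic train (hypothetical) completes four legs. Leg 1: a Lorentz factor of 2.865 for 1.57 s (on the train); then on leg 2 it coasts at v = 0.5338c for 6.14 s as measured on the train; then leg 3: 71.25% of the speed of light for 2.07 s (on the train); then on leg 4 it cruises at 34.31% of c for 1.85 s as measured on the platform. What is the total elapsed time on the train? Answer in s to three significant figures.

τ = 11.5 s

Leg 1: 1.57 s is already measured on the train.
Leg 2: 6.14 s is already measured on the train.
Leg 3: 2.07 s is already measured on the train.
Leg 4: β = 0.3431; γ = 1/√(1 − 0.3431²) = 1/√0.8823 = 1.065; τ_4 = 1.85/1.065 = 1.738 s.
Total: 1.570 + 6.140 + 2.070 + 1.738 s.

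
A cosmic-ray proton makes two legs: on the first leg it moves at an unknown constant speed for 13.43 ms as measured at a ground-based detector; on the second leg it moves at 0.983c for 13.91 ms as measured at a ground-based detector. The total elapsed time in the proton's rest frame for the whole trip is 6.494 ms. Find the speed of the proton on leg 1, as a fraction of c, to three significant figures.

Leg 1: speed unknown; τ_1 = 13.43/γ_1.
Leg 2: γ = 1/√(1 − 0.983²) = 1/√0.03371 = 5.446; τ_2 = 13.91/5.446 = 2.554 ms.
Total proper time: τ_1 + 2.554 = 6.494, so τ_1 = 6.494 − 2.554 = 3.940 ms.
γ_1 = 13.43/3.940 = 3.409; β = √(1 − 1/γ²) = √0.9139.

β = 0.956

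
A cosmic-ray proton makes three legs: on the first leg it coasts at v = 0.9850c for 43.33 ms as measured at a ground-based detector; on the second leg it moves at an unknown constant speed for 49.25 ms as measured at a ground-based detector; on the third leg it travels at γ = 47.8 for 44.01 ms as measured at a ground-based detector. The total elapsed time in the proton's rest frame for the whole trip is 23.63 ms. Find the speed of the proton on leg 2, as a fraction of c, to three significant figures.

β = 0.951

Leg 1: γ = 1/√(1 − 0.9850²) = 1/√0.02977 = 5.795; τ_1 = 43.33/5.795 = 7.477 ms.
Leg 2: speed unknown; τ_2 = 49.25/γ_2.
Leg 3: γ = 47.8; τ_3 = 44.01/47.80 = 0.9207 ms.
Total proper time: 7.477 + τ_2 + 0.9207 = 23.63, so τ_2 = 23.63 − 8.397 = 15.23 ms.
γ_2 = 49.25/15.23 = 3.233; β = √(1 − 1/γ²) = √0.9043.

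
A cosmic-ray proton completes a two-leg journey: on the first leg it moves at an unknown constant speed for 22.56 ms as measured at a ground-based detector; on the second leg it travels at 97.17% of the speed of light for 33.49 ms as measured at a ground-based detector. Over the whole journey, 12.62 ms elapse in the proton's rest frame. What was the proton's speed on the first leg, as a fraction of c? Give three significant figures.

β = 0.978

Leg 1: speed unknown; τ_1 = 22.56/γ_1.
Leg 2: β = 0.9717; γ = 1/√(1 − 0.9717²) = 1/√0.05580 = 4.233; τ_2 = 33.49/4.233 = 7.911 ms.
Total proper time: τ_1 + 7.911 = 12.62, so τ_1 = 12.62 − 7.911 = 4.709 ms.
γ_1 = 22.56/4.709 = 4.791; β = √(1 − 1/γ²) = √0.9564.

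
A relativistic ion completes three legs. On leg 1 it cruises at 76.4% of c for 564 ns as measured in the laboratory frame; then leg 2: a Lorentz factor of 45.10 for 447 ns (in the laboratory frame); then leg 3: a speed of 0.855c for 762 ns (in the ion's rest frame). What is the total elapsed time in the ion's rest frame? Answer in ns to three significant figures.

τ = 1140 ns

Leg 1: β = 0.764; γ = 1/√(1 − 0.764²) = 1/√0.4163 = 1.550; τ_1 = 564/1.550 = 363.9 ns.
Leg 2: γ = 45.10; τ_2 = 447/45.10 = 9.911 ns.
Leg 3: 762 ns is already measured in the ion's rest frame.
Total: 363.9 + 9.911 + 762.0 ns.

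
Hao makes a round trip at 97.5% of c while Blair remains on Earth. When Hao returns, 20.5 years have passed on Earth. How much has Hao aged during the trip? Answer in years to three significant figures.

τ = 4.56 years

β = 0.975; γ = 1/√(1 − 0.975²) = 1/√0.04938 = 4.500
Hao's clock measures proper time along the trip: τ = Δt/γ = 20.5/4.500 years.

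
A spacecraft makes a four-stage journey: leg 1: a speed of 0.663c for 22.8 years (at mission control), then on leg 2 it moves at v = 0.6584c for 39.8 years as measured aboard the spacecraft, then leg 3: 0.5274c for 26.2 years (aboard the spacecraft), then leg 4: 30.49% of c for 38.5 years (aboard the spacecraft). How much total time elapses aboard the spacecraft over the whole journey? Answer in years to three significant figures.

τ = 122 years

Leg 1: γ = 1/√(1 − 0.663²) = 1/√0.5604 = 1.336; τ_1 = 22.8/1.336 = 17.07 years.
Leg 2: 39.8 years is already measured aboard the spacecraft.
Leg 3: 26.2 years is already measured aboard the spacecraft.
Leg 4: 38.5 years is already measured aboard the spacecraft.
Total: 17.07 + 39.80 + 26.20 + 38.50 years.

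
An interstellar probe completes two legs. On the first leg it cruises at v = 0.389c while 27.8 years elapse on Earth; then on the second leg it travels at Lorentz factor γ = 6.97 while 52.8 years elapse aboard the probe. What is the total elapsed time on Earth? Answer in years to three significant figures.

Leg 1: 27.8 years is already measured on Earth.
Leg 2: γ = 6.97; Δt_2 = 6.970 × 52.8 = 368.0 years.
Total: 27.80 + 368.0 years.

Δt = 396 years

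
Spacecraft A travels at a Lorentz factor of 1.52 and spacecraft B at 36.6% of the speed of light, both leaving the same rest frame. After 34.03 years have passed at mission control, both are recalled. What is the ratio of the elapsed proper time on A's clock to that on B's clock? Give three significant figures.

A: γ = 1.52. B: β = 0.366; γ = 1/√(1 − 0.366²) = 1/√0.8660 = 1.075.
τ_A/τ_B = γ_B/γ_A = 1.075/1.520 = 0.7069, so τ_A/τ_B = 0.7069.

τ_A/τ_B = 0.707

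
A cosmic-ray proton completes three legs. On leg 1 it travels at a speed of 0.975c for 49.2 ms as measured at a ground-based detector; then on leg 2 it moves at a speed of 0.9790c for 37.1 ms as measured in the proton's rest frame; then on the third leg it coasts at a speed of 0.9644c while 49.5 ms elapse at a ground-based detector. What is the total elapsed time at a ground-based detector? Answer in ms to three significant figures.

Δt = 281 ms

Leg 1: 49.2 ms is already measured at a ground-based detector.
Leg 2: γ = 1/√(1 − 0.9790²) = 1/√0.04156 = 4.905; Δt_2 = 4.905 × 37.1 = 182.0 ms.
Leg 3: 49.5 ms is already measured at a ground-based detector.
Total: 49.20 + 182.0 + 49.50 ms.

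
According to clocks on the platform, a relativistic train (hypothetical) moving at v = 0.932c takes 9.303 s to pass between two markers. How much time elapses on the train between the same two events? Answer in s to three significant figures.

τ = 3.37 s

γ = 1/√(1 − 0.932²) = 1/√0.1314 = 2.759
The interval measured on the platform is the dilated one; the clock on the train measures the proper time τ = Δt/γ = 9.303/2.759 s.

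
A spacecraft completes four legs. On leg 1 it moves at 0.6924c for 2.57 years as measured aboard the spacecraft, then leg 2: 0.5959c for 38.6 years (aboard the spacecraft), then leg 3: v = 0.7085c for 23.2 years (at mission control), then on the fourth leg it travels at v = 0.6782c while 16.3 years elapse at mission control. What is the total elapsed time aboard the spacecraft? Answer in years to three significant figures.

τ = 69.5 years

Leg 1: 2.57 years is already measured aboard the spacecraft.
Leg 2: 38.6 years is already measured aboard the spacecraft.
Leg 3: γ = 1/√(1 − 0.7085²) = 1/√0.4980 = 1.417; τ_3 = 23.2/1.417 = 16.37 years.
Leg 4: γ = 1/√(1 − 0.6782²) = 1/√0.5400 = 1.361; τ_4 = 16.3/1.361 = 11.98 years.
Total: 2.570 + 38.60 + 16.37 + 11.98 years.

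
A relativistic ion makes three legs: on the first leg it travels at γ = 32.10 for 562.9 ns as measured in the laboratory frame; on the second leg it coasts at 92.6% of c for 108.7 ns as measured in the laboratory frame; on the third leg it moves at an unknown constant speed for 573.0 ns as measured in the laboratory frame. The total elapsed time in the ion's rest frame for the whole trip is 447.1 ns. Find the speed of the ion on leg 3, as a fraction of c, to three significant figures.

β = 0.735

Leg 1: γ = 32.10; τ_1 = 562.9/32.10 = 17.54 ns.
Leg 2: β = 0.926; γ = 1/√(1 − 0.926²) = 1/√0.1425 = 2.649; τ_2 = 108.7/2.649 = 41.04 ns.
Leg 3: speed unknown; τ_3 = 573.0/γ_3.
Total proper time: 17.54 + 41.04 + τ_3 = 447.1, so τ_3 = 447.1 − 58.57 = 388.5 ns.
γ_3 = 573.0/388.5 = 1.475; β = √(1 − 1/γ²) = √0.5402.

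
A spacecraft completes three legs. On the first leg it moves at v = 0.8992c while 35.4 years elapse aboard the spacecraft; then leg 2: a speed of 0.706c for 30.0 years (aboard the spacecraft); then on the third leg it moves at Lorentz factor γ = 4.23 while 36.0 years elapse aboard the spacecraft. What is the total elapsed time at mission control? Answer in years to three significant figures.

Leg 1: γ = 1/√(1 − 0.8992²) = 1/√0.1914 = 2.286; Δt_1 = 2.286 × 35.4 = 80.91 years.
Leg 2: γ = 1/√(1 − 0.706²) = 1/√0.5016 = 1.412; Δt_2 = 1.412 × 30.0 = 42.36 years.
Leg 3: γ = 4.23; Δt_3 = 4.230 × 36.0 = 152.3 years.
Total: 80.91 + 42.36 + 152.3 years.

Δt = 276 years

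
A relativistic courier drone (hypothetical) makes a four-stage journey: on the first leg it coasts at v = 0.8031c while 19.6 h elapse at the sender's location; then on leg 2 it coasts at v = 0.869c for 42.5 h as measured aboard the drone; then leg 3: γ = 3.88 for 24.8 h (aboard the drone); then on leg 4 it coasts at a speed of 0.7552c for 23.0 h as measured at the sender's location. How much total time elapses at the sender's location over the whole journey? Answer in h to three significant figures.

Leg 1: 19.6 h is already measured at the sender's location.
Leg 2: γ = 1/√(1 − 0.869²) = 1/√0.2448 = 2.021; Δt_2 = 2.021 × 42.5 = 85.89 h.
Leg 3: γ = 3.88; Δt_3 = 3.880 × 24.8 = 96.22 h.
Leg 4: 23.0 h is already measured at the sender's location.
Total: 19.60 + 85.89 + 96.22 + 23.00 h.

Δt = 225 h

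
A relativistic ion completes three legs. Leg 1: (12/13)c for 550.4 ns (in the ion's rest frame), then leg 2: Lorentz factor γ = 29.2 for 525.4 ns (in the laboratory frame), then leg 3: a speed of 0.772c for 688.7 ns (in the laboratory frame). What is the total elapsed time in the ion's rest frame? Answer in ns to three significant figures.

τ = 1010 ns

Leg 1: 550.4 ns is already measured in the ion's rest frame.
Leg 2: γ = 29.2; τ_2 = 525.4/29.20 = 17.99 ns.
Leg 3: γ = 1/√(1 − 0.772²) = 1/√0.4040 = 1.573; τ_3 = 688.7/1.573 = 437.8 ns.
Total: 550.4 + 17.99 + 437.8 ns.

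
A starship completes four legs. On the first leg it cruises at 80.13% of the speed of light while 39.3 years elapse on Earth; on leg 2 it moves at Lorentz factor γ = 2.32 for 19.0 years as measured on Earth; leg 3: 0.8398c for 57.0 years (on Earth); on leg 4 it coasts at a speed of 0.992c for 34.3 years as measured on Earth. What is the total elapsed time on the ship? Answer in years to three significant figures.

Leg 1: β = 0.8013; γ = 1/√(1 − 0.8013²) = 1/√0.3579 = 1.672; τ_1 = 39.3/1.672 = 23.51 years.
Leg 2: γ = 2.32; τ_2 = 19.0/2.320 = 8.190 years.
Leg 3: γ = 1/√(1 − 0.8398²) = 1/√0.2947 = 1.842; τ_3 = 57.0/1.842 = 30.95 years.
Leg 4: γ = 1/√(1 − 0.992²) = 1/√0.01594 = 7.922; τ_4 = 34.3/7.922 = 4.330 years.
Total: 23.51 + 8.190 + 30.95 + 4.330 years.

τ = 67.0 years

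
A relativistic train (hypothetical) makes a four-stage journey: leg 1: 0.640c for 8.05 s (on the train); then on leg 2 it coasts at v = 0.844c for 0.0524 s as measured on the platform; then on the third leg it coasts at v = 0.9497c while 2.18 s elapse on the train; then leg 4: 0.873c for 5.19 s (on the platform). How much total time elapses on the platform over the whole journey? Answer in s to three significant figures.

Leg 1: γ = 1/√(1 − 0.640²) = 1/√0.5904 = 1.301; Δt_1 = 1.301 × 8.05 = 10.48 s.
Leg 2: 0.0524 s is already measured on the platform.
Leg 3: γ = 1/√(1 − 0.9497²) = 1/√0.09807 = 3.193; Δt_3 = 3.193 × 2.18 = 6.961 s.
Leg 4: 5.19 s is already measured on the platform.
Total: 10.48 + 0.05240 + 6.961 + 5.190 s.

Δt = 22.7 s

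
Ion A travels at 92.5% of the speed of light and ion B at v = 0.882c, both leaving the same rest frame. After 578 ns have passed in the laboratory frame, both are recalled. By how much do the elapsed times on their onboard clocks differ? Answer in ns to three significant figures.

|τ_A − τ_B| = 52.8 ns

A: β = 0.925; γ = 1/√(1 − 0.925²) = 1/√0.1444 = 2.632; τ_A = 578/2.632 = 219.6 ns.
B: γ = 1/√(1 − 0.882²) = 1/√0.2221 = 2.122; τ_B = 578/2.122 = 272.4 ns.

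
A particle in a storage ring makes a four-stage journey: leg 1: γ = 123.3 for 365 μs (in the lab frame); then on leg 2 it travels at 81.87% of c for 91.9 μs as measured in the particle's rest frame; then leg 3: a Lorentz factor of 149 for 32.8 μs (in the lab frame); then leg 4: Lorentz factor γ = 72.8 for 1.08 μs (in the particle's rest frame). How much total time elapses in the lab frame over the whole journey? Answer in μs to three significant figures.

Leg 1: 365 μs is already measured in the lab frame.
Leg 2: β = 0.8187; γ = 1/√(1 − 0.8187²) = 1/√0.3297 = 1.741; Δt_2 = 1.741 × 91.9 = 160.0 μs.
Leg 3: 32.8 μs is already measured in the lab frame.
Leg 4: γ = 72.8; Δt_4 = 72.80 × 1.08 = 78.62 μs.
Total: 365.0 + 160.0 + 32.80 + 78.62 μs.

Δt = 636 μs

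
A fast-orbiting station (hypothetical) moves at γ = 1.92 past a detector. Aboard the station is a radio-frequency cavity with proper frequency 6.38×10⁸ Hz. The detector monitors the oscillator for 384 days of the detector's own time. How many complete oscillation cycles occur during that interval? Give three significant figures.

γ = 1.92
During 384 days of lab time, the oscillator's proper time advances by τ = Δt/γ = 384/1.920 = 200.0 days = 1.728×10⁷ s.
N = f × τ = 6.38×10⁸ × 1.728×10⁷ = 1.102×10¹⁶.

N = 1.10×10¹⁶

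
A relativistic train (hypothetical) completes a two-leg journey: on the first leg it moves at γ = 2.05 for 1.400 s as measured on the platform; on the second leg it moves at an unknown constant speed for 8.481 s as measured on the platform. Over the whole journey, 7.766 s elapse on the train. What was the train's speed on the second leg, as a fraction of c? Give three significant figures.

Leg 1: γ = 2.05; τ_1 = 1.400/2.050 = 0.6829 s.
Leg 2: speed unknown; τ_2 = 8.481/γ_2.
Total proper time: 0.6829 + τ_2 = 7.766, so τ_2 = 7.766 − 0.6829 = 7.083 s.
γ_2 = 8.481/7.083 = 1.197; β = √(1 − 1/γ²) = √0.3025.

β = 0.550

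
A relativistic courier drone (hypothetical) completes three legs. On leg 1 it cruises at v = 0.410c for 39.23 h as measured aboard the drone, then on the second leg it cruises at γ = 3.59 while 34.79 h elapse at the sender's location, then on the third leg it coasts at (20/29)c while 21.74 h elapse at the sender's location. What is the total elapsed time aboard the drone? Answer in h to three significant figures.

Leg 1: 39.23 h is already measured aboard the drone.
Leg 2: γ = 3.59; τ_2 = 34.79/3.590 = 9.691 h.
Leg 3: γ = 1/√(1 − (20/29)²) = 29/21 ≈ 1.381; τ_3 = 21.74/1.381 = 15.74 h.
Total: 39.23 + 9.691 + 15.74 h.

τ = 64.7 h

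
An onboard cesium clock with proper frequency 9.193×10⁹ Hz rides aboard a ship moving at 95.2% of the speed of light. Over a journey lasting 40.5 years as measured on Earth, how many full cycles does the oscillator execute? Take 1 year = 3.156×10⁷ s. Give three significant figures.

β = 0.952; γ = 1/√(1 − 0.952²) = 1/√0.09370 = 3.267
The oscillator's own cycle count is N = f × τ where τ is the proper time on the ship. τ = Δt/γ = 40.5/3.267 = 12.40 years = 3.912×10⁸ s.
N = 9.193×10⁹ × 3.912×10⁸ = 3.597×10¹⁸.

N = 3.60×10¹⁸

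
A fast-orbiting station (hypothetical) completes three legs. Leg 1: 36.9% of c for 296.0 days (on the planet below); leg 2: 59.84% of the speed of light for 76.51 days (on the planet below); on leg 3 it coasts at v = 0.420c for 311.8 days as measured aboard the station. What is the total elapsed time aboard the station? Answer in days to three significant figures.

τ = 648 days

Leg 1: β = 0.369; γ = 1/√(1 − 0.369²) = 1/√0.8638 = 1.076; τ_1 = 296.0/1.076 = 275.1 days.
Leg 2: β = 0.5984; γ = 1/√(1 − 0.5984²) = 1/√0.6419 = 1.248; τ_2 = 76.51/1.248 = 61.30 days.
Leg 3: 311.8 days is already measured aboard the station.
Total: 275.1 + 61.30 + 311.8 days.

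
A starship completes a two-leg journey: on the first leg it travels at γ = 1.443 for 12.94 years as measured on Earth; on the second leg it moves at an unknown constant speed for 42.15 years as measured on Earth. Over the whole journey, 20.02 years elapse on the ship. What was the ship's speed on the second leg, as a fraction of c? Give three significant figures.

Leg 1: γ = 1.443; τ_1 = 12.94/1.443 = 8.967 years.
Leg 2: speed unknown; τ_2 = 42.15/γ_2.
Total proper time: 8.967 + τ_2 = 20.02, so τ_2 = 20.02 − 8.967 = 11.05 years.
γ_2 = 42.15/11.05 = 3.814; β = √(1 − 1/γ²) = √0.9312.

β = 0.965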